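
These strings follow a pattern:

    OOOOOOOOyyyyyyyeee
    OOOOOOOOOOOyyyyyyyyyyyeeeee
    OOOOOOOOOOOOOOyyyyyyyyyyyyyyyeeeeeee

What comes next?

OOOOOOOOOOOOOOOOOyyyyyyyyyyyyyyyyyyyeeeeeeeee

Term n consists of 3n+2 O's, followed by 4n-1 y's, followed by 2n-1 e's, where the shown terms are n = 2, 3, 4.
Setting n = 5 gives 17, 19, 9 characters in each block.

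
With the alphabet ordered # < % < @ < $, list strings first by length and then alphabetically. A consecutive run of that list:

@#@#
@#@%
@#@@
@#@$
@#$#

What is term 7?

@#$@

Stepping forward 2 times from @#$#: @#$# → @#$%, then the target.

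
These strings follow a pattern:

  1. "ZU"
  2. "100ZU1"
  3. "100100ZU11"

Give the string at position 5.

Each term wraps the previous one in 100 on the left and 1 on the right.
From 100100ZU11, 2 further steps: 100100ZU11 → 100100100ZU111 → (answer).

100100100100ZU1111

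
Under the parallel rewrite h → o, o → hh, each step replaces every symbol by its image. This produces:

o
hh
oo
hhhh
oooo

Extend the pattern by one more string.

hhhhhhhh

Apply φ to oooo symbol by symbol: o→hh, o→hh, o→hh, o→hh; joined: hh hh hh hh.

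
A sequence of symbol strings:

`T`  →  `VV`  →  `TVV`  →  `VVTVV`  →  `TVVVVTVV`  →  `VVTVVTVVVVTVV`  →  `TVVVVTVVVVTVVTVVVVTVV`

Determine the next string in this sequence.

VVTVVTVVVVTVVTVVVVTVVVVTVVTVVVVTVV

From term 3 onward, concatenate the second-to-last term with the last: T·VV = TVV, VV·TVV = VVTVV, …
Continuing: VVTVVTVVVVTVV · TVVVVTVVVVTVVTVVVVTVV gives term 8.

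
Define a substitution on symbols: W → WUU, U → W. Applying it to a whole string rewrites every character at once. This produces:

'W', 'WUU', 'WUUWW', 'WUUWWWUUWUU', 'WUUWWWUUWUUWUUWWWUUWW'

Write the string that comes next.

WUUWWWUUWUUWUUWWWUUWWWUUWWWUUWUUWUUWWWUUWUU

Replace each of the 21 characters of WUUWWWUUWUUWUUWWWUUWW in place — WUU W W WUU WUU WUU W W WUU W W WUU W W WUU WUU WUU W W WUU WUU — and concatenate.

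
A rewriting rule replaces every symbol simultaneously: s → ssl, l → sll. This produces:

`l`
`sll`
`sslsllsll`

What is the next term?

sslsslsllsslsllsllsslsllsll

Expanding sslsllsll: s→ssl, s→ssl, l→sll, s→ssl, l→sll, l→sll, s→ssl, l→sll, l→sll. Concatenated: ssl ssl sll ssl sll sll ssl sll sll.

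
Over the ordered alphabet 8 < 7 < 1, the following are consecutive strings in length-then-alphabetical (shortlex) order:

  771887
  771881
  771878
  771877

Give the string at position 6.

771818

Advancing 2 positions from 771877 through 771877 → 771871 reaches term 6.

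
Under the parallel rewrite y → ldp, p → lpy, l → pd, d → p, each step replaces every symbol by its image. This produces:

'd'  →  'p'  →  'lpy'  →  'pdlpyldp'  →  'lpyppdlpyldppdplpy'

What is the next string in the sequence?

pdlpyldplpylpyppdlpyldppdplpylpyplpypdlpyldp

φ(lpyppdlpyldppdplpy) expands symbol-by-symbol to pd lpy ldp lpy lpy p pd lpy ldp pd p lpy lpy p lpy pd lpy ldp; joining the 18 pieces gives the next term.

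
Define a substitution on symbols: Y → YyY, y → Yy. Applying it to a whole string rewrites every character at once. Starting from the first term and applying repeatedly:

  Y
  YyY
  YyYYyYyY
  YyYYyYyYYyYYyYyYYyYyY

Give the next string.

Replace each of the 21 characters of YyYYyYyYYyYYyYyYYyYyY in place — YyY Yy YyY YyY Yy YyY Yy YyY YyY Yy YyY YyY Yy YyY Yy YyY YyY Yy YyY Yy YyY — and concatenate.

YyYYyYyYYyYYyYyYYyYyYYyYYyYyYYyYYyYyYYyYyYYyYYyYyYYyYyY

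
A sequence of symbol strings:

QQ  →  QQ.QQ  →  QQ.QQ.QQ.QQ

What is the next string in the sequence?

s(k+1) = s(k)·.·s(k) — each term doubles the last with '.' between the halves.
Doubling QQ.QQ.QQ.QQ with '.' between the halves:

QQ.QQ.QQ.QQ.QQ.QQ.QQ.QQ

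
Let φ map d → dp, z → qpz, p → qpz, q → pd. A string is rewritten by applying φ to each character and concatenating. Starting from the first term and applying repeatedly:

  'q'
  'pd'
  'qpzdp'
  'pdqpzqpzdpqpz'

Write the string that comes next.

Rewriting the 13 symbols of pdqpzqpzdpqpz one by one yields qpz dp pd qpz qpz pd qpz qpz dp qpz pd qpz qpz; concatenated:

qpzdppdqpzqpzpdqpzqpzdpqpzpdqpzqpz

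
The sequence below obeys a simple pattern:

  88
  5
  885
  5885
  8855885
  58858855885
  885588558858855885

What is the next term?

58858855885885588558858855885

Each term (from the third on) is the two preceding terms concatenated in order: term 3 = 88·5 = 885.
So term 8 is 58858855885·885588558858855885.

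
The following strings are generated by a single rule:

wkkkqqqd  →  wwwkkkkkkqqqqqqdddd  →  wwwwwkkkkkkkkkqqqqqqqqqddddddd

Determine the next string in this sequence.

wwwwwwwkkkkkkkkkkkkqqqqqqqqqqqqdddddddddd

The n-th term is 2n-1 w's then 3n k's then 3n q's then 3n-2 d's (n = 1, 2, …).
Setting n = 4 gives 7, 12, 12, 10 characters in each block.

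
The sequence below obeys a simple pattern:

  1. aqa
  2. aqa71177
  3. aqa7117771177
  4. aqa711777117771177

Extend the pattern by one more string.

Every step adds 71177 to the end: s(k+1) = s(k)·71177.
Applying this once more to aqa711777117771177:

aqa71177711777117771177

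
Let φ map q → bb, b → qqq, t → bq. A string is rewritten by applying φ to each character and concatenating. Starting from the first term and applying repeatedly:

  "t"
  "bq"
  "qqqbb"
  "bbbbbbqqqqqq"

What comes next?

qqqqqqqqqqqqqqqqqqbbbbbbbbbbbb

Apply φ to bbbbbbqqqqqq symbol by symbol: b→qqq, b→qqq, b→qqq, b→qqq, b→qqq, b→qqq, q→bb, q→bb, q→bb, q→bb, q→bb, q→bb; joined: qqq qqq qqq qqq qqq qqq bb bb bb bb bb bb.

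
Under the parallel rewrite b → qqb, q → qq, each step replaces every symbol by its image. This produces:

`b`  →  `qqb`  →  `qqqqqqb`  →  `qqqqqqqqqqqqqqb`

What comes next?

qqqqqqqqqqqqqqqqqqqqqqqqqqqqqqb

Applying the rule to each of the 15 symbols of qqqqqqqqqqqqqqb gives the pieces qq qq qq qq qq qq qq qq qq qq qq qq qq qq qqb, which concatenate to the answer.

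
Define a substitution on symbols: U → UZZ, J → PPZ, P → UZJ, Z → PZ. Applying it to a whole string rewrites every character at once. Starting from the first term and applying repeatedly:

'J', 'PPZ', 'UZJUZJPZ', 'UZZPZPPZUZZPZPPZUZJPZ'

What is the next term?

UZZPZPZUZJPZUZJUZJPZUZZPZPZUZJPZUZJUZJPZUZZPZPPZUZJPZ

φ(UZZPZPPZUZZPZPPZUZJPZ) expands symbol-by-symbol to UZZ PZ PZ UZJ PZ UZJ UZJ PZ UZZ PZ PZ UZJ PZ UZJ UZJ PZ UZZ PZ PPZ UZJ PZ; joining the 21 pieces gives the next term.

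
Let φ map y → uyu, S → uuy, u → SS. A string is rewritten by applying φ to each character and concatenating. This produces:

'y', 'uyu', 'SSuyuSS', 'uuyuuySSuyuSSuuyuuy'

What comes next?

Rewriting the 19 symbols of uuyuuySSuyuSSuuyuuy one by one yields SS SS uyu SS SS uyu uuy uuy SS uyu SS uuy uuy SS SS uyu SS SS uyu; concatenated:

SSSSuyuSSSSuyuuuyuuySSuyuSSuuyuuySSSSuyuSSSSuyu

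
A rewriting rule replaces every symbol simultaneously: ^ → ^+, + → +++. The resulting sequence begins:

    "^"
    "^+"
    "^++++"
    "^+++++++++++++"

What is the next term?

^++++++++++++++++++++++++++++++++++++++++

Replace each of the 14 characters of ^+++++++++++++ in place — ^+ +++ +++ +++ +++ +++ +++ +++ +++ +++ +++ +++ +++ +++ — and concatenate.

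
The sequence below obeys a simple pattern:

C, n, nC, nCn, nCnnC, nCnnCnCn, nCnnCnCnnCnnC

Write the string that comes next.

From term 3 onward, concatenate the last term with the second-to-last: n·C = nC, nC·n = nCn, …
So term 8 is nCnnCnCnnCnnC·nCnnCnCn.

nCnnCnCnnCnnCnCnnCnCn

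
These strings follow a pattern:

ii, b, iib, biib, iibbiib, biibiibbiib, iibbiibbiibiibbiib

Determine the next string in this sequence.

Each term (from the third on) is the two preceding terms concatenated in order: term 3 = ii·b = iib.
So term 8 is biibiibbiib·iibbiibbiibiibbiib.

biibiibbiibiibbiibbiibiibbiib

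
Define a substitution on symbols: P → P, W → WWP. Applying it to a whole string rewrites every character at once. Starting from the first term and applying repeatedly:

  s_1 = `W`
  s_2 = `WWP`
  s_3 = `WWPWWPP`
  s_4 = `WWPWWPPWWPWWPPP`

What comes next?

Rewriting the 15 symbols of WWPWWPPWWPWWPPP one by one yields WWP WWP P WWP WWP P P WWP WWP P WWP WWP P P P; concatenated:

WWPWWPPWWPWWPPPWWPWWPPWWPWWPPPP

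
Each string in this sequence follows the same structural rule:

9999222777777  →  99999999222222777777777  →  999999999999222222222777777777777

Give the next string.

The n-th term is 4n 9's then 3n 2's then 3n+3 7's (n = 1, 2, …).
At n = 4 the blocks have lengths 16, 12, 15.

9999999999999999222222222222777777777777777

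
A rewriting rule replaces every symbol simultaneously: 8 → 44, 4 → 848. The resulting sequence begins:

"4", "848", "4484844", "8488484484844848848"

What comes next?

44848444484844848848448484484884844848444484844

φ(8488484484844848848) expands symbol-by-symbol to 44 848 44 44 848 44 848 848 44 848 44 848 848 44 848 44 44 848 44; joining the 19 pieces gives the next term.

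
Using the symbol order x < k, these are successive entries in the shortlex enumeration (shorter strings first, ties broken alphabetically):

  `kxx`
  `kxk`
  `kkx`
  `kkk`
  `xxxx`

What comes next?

xxxk

The successor of xxxx increments the rightmost position that isn't already k and resets every position after it to x.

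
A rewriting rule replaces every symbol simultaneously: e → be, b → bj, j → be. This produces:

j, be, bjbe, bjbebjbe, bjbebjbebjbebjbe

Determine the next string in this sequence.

bjbebjbebjbebjbebjbebjbebjbebjbe

φ(bjbebjbebjbebjbe) expands symbol-by-symbol to bj be bj be bj be bj be bj be bj be bj be bj be; joining the 16 pieces gives the next term.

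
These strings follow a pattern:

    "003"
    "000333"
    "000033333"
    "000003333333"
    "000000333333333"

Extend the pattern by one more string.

Reading off run lengths: 0 runs 2, 3, 4, 5, 6; 3 runs 1, 3, 5, 7, 9 — each is linear in n (n = 1, 2, …).
Setting n = 6 gives 7, 11 characters in each block.

000000033333333333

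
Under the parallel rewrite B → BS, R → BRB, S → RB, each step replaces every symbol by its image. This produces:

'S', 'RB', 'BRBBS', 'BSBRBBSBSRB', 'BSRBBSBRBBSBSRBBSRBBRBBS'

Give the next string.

BSRBBRBBSBSRBBSBRBBSBSRBBSRBBRBBSBSRBBRBBSBSBRBBSBSRB

Replace each of the 24 characters of BSRBBSBRBBSBSRBBSRBBRBBS in place — BS RB BRB BS BS RB BS BRB BS BS RB BS RB BRB BS BS RB BRB BS BS BRB BS BS RB — and concatenate.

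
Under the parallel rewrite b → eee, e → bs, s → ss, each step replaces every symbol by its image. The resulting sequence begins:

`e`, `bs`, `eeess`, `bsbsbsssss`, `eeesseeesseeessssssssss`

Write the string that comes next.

Rewriting the 23 symbols of eeesseeesseeessssssssss one by one yields bs bs bs ss ss bs bs bs ss ss bs bs bs ss ss ss ss ss ss ss ss ss ss; concatenated:

bsbsbsssssbsbsbsssssbsbsbsssssssssssssssssssss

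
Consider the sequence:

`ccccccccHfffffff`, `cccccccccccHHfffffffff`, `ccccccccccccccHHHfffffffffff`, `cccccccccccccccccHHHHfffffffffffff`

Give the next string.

ccccccccccccccccccccHHHHHfffffffffffffff

Each string has the form c^{3n-1} H^{n-2} f^{2n+1}, where the shown terms are n = 3, 4, 5, 6.
At n = 7 the blocks have lengths 20, 5, 15.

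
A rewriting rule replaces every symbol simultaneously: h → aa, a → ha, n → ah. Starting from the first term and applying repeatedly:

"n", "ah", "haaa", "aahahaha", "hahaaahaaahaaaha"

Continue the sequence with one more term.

φ(hahaaahaaahaaaha) expands symbol-by-symbol to aa ha aa ha ha ha aa ha ha ha aa ha ha ha aa ha; joining the 16 pieces gives the next term.

aahaaahahahaaahahahaaahahahaaaha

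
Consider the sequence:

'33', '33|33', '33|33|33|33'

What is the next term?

s(k+1) = s(k)·|·s(k) — each term doubles the last with '|' between the halves.
So the next term is two copies of 33|33|33|33 with '|' between the halves.

33|33|33|33|33|33|33|33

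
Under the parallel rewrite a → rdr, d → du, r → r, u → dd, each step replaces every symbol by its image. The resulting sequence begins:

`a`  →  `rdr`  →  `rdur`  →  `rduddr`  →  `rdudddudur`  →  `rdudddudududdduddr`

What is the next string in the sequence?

Replace each of the 18 characters of rdudddudududdduddr in place — r du dd du du du dd du dd du dd du du du dd du du r — and concatenate.

rdudddudududddudddudddudududddudur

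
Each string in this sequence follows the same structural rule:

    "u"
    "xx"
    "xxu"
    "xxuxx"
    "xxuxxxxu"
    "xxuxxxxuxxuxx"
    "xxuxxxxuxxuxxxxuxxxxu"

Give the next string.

From term 3 onward, concatenate the last term with the second-to-last: xx·u = xxu, xxu·xx = xxuxx, …
The next term joins xxuxxxxuxxuxxxxuxxxxu and xxuxxxxuxxuxx.

xxuxxxxuxxuxxxxuxxxxuxxuxxxxuxxuxx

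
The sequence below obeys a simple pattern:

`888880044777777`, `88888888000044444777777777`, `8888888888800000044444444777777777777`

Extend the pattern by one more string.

Term n consists of 3n+2 8's, followed by 2n 0's, followed by 3n-1 4's, followed by 3n+3 7's (n = 1, 2, …).
At n = 4 the blocks have lengths 14, 8, 11, 15.

888888888888880000000044444444444777777777777777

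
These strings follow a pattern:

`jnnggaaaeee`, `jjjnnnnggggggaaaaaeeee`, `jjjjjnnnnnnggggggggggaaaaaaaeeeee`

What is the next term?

The n-th term is 2n-1 j's then 2n n's then 4n-2 g's then 2n+1 a's then n+2 e's (n = 1, 2, …).
For the next term, n = 4, so the run lengths are 7, 8, 14, 9, 6.

jjjjjjjnnnnnnnnggggggggggggggaaaaaaaaaeeeeee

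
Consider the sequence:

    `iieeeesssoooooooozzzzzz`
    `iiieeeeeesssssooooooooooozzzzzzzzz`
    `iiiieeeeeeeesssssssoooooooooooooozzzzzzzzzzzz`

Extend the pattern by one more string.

Each string has the form i^{n} e^{2n} s^{2n-1} o^{3n+2} z^{3n}, where the shown terms are n = 2, 3, 4.
At n = 5 the blocks have lengths 5, 10, 9, 17, 15.

iiiiieeeeeeeeeesssssssssooooooooooooooooozzzzzzzzzzzzzzz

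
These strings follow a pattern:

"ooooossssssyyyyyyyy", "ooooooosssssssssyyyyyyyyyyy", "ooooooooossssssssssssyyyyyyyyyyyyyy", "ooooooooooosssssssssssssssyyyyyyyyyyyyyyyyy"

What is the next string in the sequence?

Term n consists of 2n+1 o's, followed by 3n s's, followed by 3n+2 y's, where the shown terms are n = 2, 3, 4, 5.
At n = 6 the blocks have lengths 13, 18, 20.

ooooooooooooossssssssssssssssssyyyyyyyyyyyyyyyyyyyy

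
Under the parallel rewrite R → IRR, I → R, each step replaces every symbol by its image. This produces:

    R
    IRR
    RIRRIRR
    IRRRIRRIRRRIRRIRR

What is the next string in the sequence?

Applying the rule to each of the 17 symbols of IRRRIRRIRRRIRRIRR gives the pieces R IRR IRR IRR R IRR IRR R IRR IRR IRR R IRR IRR R IRR IRR, which concatenate to the answer.

RIRRIRRIRRRIRRIRRRIRRIRRIRRRIRRIRRRIRRIRR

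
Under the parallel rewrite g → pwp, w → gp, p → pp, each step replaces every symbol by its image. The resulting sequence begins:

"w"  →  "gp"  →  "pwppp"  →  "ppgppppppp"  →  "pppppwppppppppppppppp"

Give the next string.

Rewriting the 21 symbols of pppppwppppppppppppppp one by one yields pp pp pp pp pp gp pp pp pp pp pp pp pp pp pp pp pp pp pp pp pp; concatenated:

ppppppppppgppppppppppppppppppppppppppppppp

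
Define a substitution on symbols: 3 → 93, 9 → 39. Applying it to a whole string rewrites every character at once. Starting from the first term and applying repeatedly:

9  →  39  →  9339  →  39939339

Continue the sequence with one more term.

Expanding 39939339: 3→93, 9→39, 9→39, 3→93, 9→39, 3→93, 3→93, 9→39. Concatenated: 93 39 39 93 39 93 93 39.

9339399339939339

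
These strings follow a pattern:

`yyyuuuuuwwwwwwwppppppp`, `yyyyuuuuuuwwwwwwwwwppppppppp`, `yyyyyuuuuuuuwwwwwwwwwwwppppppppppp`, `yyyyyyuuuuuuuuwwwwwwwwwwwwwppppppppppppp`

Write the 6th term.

Term n consists of n y's, followed by n+2 u's, followed by 2n+1 w's, followed by 2n+1 p's, where the shown terms are n = 3, 4, 5, 6.
Setting n = 8 gives 8, 10, 17, 17 characters in each block.

yyyyyyyyuuuuuuuuuuwwwwwwwwwwwwwwwwwppppppppppppppppp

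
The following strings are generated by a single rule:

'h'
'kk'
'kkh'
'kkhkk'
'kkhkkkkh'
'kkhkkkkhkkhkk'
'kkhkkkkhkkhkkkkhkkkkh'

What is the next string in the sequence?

From term 3 onward, concatenate the last term with the second-to-last: kk·h = kkh, kkh·kk = kkhkk, …
So term 8 is kkhkkkkhkkhkkkkhkkkkh·kkhkkkkhkkhkk.

kkhkkkkhkkhkkkkhkkkkhkkhkkkkhkkhkk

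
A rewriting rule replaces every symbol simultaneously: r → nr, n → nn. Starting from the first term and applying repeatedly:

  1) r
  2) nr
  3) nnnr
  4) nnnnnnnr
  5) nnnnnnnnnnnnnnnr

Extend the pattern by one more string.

Rewriting the 16 symbols of nnnnnnnnnnnnnnnr one by one yields nn nn nn nn nn nn nn nn nn nn nn nn nn nn nn nr; concatenated:

nnnnnnnnnnnnnnnnnnnnnnnnnnnnnnnr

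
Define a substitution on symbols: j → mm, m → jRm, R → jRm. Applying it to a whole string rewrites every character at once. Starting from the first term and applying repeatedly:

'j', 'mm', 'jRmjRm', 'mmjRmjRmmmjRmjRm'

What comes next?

Rewriting the 16 symbols of mmjRmjRmmmjRmjRm one by one yields jRm jRm mm jRm jRm mm jRm jRm jRm jRm mm jRm jRm mm jRm jRm; concatenated:

jRmjRmmmjRmjRmmmjRmjRmjRmjRmmmjRmjRmmmjRmjRm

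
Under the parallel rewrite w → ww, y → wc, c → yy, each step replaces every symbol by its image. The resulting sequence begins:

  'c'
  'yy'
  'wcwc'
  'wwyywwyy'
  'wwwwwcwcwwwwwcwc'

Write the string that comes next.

φ(wwwwwcwcwwwwwcwc) expands symbol-by-symbol to ww ww ww ww ww yy ww yy ww ww ww ww ww yy ww yy; joining the 16 pieces gives the next term.

wwwwwwwwwwyywwyywwwwwwwwwwyywwyy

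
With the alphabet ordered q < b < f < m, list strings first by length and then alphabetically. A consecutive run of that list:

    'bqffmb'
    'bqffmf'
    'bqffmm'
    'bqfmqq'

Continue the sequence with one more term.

bqfmqb

Find the rightmost character of bqfmqq below m, bump it to the next letter, and reset everything to its right to q.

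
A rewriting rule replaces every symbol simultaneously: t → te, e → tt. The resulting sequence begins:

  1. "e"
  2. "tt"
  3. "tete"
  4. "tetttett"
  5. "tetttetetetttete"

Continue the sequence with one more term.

tetttetetetttetttetttetetetttett

φ(tetttetetetttete) expands symbol-by-symbol to te tt te te te tt te tt te tt te te te tt te tt; joining the 16 pieces gives the next term.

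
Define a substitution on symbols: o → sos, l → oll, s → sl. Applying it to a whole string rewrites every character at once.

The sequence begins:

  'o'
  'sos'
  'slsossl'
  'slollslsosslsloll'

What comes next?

slollsosollollslollslsosslslollslollsosolloll

Replace each of the 17 characters of slollslsosslsloll in place — sl oll sos oll oll sl oll sl sos sl sl oll sl oll sos oll oll — and concatenate.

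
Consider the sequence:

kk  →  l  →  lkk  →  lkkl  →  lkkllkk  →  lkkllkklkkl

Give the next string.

From term 3 onward, concatenate the last term with the second-to-last: l·kk = lkk, lkk·l = lkkl, …
The next term joins lkkllkklkkl and lkkllkk.

lkkllkklkkllkkllkk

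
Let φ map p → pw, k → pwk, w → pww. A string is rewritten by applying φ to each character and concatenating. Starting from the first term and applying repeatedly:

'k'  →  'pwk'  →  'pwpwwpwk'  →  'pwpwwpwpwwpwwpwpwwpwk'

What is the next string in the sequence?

Replace each of the 21 characters of pwpwwpwpwwpwwpwpwwpwk in place — pw pww pw pww pww pw pww pw pww pww pw pww pww pw pww pw pww pww pw pww pwk — and concatenate.

pwpwwpwpwwpwwpwpwwpwpwwpwwpwpwwpwwpwpwwpwpwwpwwpwpwwpwk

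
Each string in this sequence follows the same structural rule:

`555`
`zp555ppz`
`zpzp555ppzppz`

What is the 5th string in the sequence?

s(k+1) = zp·s(k)·ppz, so each term gains zp as a prefix and ppz as a suffix.
From zpzp555ppzppz, 2 further steps: zpzp555ppzppz → zpzpzp555ppzppzppz → (answer).

zpzpzpzp555ppzppzppzppz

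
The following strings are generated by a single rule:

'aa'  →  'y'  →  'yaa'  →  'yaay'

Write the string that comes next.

yaayyaa

This is a Fibonacci-style word recurrence s(k) = s(k−1)·s(k−2): e.g. y·aa = yaa.
So term 5 is yaay·yaa.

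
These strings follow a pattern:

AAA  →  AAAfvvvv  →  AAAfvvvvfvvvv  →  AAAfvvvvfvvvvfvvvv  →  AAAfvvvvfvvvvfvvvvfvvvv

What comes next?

Each term is the previous one with fvvvv appended.
Applying this once more to AAAfvvvvfvvvvfvvvvfvvvv:

AAAfvvvvfvvvvfvvvvfvvvvfvvvv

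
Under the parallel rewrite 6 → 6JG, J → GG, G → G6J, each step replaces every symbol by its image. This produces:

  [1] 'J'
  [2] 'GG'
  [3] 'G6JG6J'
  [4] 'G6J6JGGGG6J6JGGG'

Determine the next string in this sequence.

Replace each of the 16 characters of G6J6JGGGG6J6JGGG in place — G6J 6JG GG 6JG GG G6J G6J G6J G6J 6JG GG 6JG GG G6J G6J G6J — and concatenate.

G6J6JGGG6JGGGG6JG6JG6JG6J6JGGG6JGGGG6JG6JG6J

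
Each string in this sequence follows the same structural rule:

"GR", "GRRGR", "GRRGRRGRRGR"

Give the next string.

GRRGRRGRRGRRGRRGRRGRRGR

s(k+1) = s(k)·R·s(k) — each term doubles the last with 'R' between the halves.
So the next term is two copies of GRRGRRGRRGR with 'R' between the halves.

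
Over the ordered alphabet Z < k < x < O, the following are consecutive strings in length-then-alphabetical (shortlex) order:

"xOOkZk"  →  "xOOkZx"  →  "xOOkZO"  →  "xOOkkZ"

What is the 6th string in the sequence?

Continuing the enumeration 2 steps past xOOkkZ: xOOkkZ → xOOkkk → (answer).

xOOkkx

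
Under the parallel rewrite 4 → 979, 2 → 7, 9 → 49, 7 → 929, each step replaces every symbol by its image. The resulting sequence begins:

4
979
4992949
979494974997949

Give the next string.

Rewriting the 15 symbols of 979494974997949 one by one yields 49 929 49 979 49 979 49 929 979 49 49 929 49 979 49; concatenated:

4992949979499794992997949499294997949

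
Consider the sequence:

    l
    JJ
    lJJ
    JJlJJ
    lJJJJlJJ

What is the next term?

This is a Fibonacci-style word recurrence s(k) = s(k−2)·s(k−1): e.g. l·JJ = lJJ.
Continuing: JJlJJ · lJJJJlJJ gives term 6.

JJlJJlJJJJlJJ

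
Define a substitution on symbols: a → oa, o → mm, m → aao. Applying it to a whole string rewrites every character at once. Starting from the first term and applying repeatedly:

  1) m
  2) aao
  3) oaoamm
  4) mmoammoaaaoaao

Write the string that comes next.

aaoaaommoaaaoaaommoaoaoammoaoamm

Applying the rule to each of the 14 symbols of mmoammoaaaoaao gives the pieces aao aao mm oa aao aao mm oa oa oa mm oa oa mm, which concatenate to the answer.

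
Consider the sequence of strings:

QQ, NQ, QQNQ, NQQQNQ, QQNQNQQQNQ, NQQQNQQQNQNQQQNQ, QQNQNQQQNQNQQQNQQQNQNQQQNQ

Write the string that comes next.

NQQQNQQQNQNQQQNQQQNQNQQQNQNQQQNQQQNQNQQQNQ

Each term (from the third on) is the two preceding terms concatenated in order: term 3 = QQ·NQ = QQNQ.
So term 8 is NQQQNQQQNQNQQQNQ·QQNQNQQQNQNQQQNQQQNQNQQQNQ.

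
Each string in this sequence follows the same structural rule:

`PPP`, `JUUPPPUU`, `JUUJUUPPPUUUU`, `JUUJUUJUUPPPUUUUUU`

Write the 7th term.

JUUJUUJUUJUUJUUJUUPPPUUUUUUUUUUUU

Each term wraps the previous one in JUU on the left and UU on the right.
From JUUJUUJUUPPPUUUUUU, 3 further steps: JUUJUUJUUPPPUUUUUU → JUUJUUJUUJUUPPPUUUUUUUU → JUUJUUJUUJUUJUUPPPUUUUUUUUUU → (answer).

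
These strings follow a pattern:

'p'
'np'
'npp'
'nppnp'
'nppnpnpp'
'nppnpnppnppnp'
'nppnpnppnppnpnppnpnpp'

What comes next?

nppnpnppnppnpnppnpnppnppnpnppnppnp

This is a Fibonacci-style word recurrence s(k) = s(k−1)·s(k−2): e.g. np·p = npp.
Continuing: nppnpnppnppnpnppnpnpp · nppnpnppnppnp gives term 8.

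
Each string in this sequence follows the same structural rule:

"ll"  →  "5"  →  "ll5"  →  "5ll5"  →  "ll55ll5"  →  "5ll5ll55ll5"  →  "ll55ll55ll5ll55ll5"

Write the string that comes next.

5ll5ll55ll5ll55ll55ll5ll55ll5

From term 3 onward, concatenate the second-to-last term with the last: ll·5 = ll5, 5·ll5 = 5ll5, …
So term 8 is 5ll5ll55ll5·ll55ll55ll5ll55ll5.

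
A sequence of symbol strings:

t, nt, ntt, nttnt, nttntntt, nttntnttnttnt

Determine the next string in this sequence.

From term 3 onward, concatenate the last term with the second-to-last: nt·t = ntt, ntt·nt = nttnt, …
So term 7 is nttntnttnttnt·nttntntt.

nttntnttnttntnttntntt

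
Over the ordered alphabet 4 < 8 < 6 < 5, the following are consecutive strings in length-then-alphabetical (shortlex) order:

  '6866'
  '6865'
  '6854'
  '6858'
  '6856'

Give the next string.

6855

Find the rightmost character of 6856 below 5, bump it to the next letter, and reset everything to its right to 4.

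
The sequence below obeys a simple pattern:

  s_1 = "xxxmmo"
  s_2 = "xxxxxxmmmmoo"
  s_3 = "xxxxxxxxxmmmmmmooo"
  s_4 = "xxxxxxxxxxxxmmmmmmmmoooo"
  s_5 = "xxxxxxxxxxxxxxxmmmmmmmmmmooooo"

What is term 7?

Reading off run lengths: x runs 3, 6, 9, 12, 15; m runs 2, 4, 6, 8, 10; o runs 1, 2, 3, 4, 5 — each is linear in n (n = 1, 2, …).
Setting n = 7 gives 21, 14, 7 characters in each block.

xxxxxxxxxxxxxxxxxxxxxmmmmmmmmmmmmmmooooooo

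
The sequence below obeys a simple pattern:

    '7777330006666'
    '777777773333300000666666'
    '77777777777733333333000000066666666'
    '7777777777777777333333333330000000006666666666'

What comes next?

777777777777777777773333333333333300000000000666666666666

Reading off run lengths: 7 runs 4, 8, 12, 16; 3 runs 2, 5, 8, 11; 0 runs 3, 5, 7, 9; 6 runs 4, 6, 8, 10 — each is linear in n (n = 1, 2, …).
At n = 5 the blocks have lengths 20, 14, 11, 12.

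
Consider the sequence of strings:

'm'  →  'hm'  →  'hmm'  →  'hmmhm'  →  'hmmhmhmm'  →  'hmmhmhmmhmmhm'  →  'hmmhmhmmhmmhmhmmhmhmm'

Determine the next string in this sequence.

From term 3 onward, concatenate the last term with the second-to-last: hm·m = hmm, hmm·hm = hmmhm, …
The next term joins hmmhmhmmhmmhmhmmhmhmm and hmmhmhmmhmmhm.

hmmhmhmmhmmhmhmmhmhmmhmmhmhmmhmmhm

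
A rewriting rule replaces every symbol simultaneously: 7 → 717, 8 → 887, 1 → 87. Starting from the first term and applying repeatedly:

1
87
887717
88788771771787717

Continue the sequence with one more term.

887887717887887717717877177178771788771771787717

Replace each of the 17 characters of 88788771771787717 in place — 887 887 717 887 887 717 717 87 717 717 87 717 887 717 717 87 717 — and concatenate.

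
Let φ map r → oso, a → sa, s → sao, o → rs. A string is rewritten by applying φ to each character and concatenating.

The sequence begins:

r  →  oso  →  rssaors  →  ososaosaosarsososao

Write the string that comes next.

Replace each of the 19 characters of ososaosaosarsososao in place — rs sao rs sao sa rs sao sa rs sao sa oso sao rs sao rs sao sa rs — and concatenate.

rssaorssaosarssaosarssaosaososaorssaorssaosars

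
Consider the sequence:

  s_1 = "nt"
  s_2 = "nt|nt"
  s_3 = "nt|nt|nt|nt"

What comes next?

Every step duplicates the string with '|' between the halves.
So the next term is two copies of nt|nt|nt|nt with '|' between the halves.

nt|nt|nt|nt|nt|nt|nt|nt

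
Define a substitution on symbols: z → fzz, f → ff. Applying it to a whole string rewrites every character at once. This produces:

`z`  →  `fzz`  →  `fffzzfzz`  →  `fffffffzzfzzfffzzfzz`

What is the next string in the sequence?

Replace each of the 20 characters of fffffffzzfzzfffzzfzz in place — ff ff ff ff ff ff ff fzz fzz ff fzz fzz ff ff ff fzz fzz ff fzz fzz — and concatenate.

fffffffffffffffzzfzzfffzzfzzfffffffzzfzzfffzzfzz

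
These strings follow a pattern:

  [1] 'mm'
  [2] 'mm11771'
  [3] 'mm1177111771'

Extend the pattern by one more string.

mm117711177111771

The strings grow by a fixed suffix 11771 each time.
One more step from mm1177111771 gives the answer.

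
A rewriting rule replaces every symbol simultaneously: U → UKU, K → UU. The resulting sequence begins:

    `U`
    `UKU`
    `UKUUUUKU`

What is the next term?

UKUUUUKUUKUUKUUKUUUUKU

Rewriting each symbol of UKUUUUKU: U→UKU, K→UU, U→UKU, U→UKU, U→UKU, U→UKU, K→UU, U→UKU, which concatenates to UKU UU UKU UKU UKU UKU UU UKU.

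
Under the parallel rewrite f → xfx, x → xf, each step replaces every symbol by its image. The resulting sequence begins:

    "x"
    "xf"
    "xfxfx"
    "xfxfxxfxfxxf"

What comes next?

xfxfxxfxfxxfxfxfxxfxfxxfxfxfx

Apply φ to xfxfxxfxfxxf symbol by symbol: x→xf, f→xfx, x→xf, f→xfx, x→xf, x→xf, f→xfx, x→xf, f→xfx, x→xf, x→xf, f→xfx; joined: xf xfx xf xfx xf xf xfx xf xfx xf xf xfx.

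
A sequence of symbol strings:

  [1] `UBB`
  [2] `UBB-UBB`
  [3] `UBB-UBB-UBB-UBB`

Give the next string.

UBB-UBB-UBB-UBB-UBB-UBB-UBB-UBB

Each string is two copies of the previous one joined by '-'.
One more doubling of UBB-UBB-UBB-UBB gives the answer.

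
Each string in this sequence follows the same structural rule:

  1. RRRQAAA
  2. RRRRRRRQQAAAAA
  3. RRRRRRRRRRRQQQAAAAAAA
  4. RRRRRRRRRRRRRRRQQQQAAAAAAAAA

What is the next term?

Each string has the form R^{4n-1} Q^{n} A^{2n+1} (n = 1, 2, …).
Setting n = 5 gives 19, 5, 11 characters in each block.

RRRRRRRRRRRRRRRRRRRQQQQQAAAAAAAAAAA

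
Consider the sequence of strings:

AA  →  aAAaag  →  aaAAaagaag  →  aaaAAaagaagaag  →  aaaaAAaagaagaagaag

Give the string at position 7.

aaaaaaAAaagaagaagaagaagaag

Every step adds a to the front and aag to the end of the previous string.
From aaaaAAaagaagaagaag, 2 further steps: aaaaAAaagaagaagaag → aaaaaAAaagaagaagaagaag → (answer).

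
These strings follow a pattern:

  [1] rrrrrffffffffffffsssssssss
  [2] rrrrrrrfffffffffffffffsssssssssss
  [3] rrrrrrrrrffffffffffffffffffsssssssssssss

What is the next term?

Each string has the form r^{2n-1} f^{3n+3} s^{2n+3}, where the shown terms are n = 3, 4, 5.
Setting n = 6 gives 11, 21, 15 characters in each block.

rrrrrrrrrrrfffffffffffffffffffffsssssssssssssss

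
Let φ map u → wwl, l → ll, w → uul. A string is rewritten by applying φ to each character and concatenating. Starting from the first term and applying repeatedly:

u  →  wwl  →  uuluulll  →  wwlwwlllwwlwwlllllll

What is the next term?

φ(wwlwwlllwwlwwlllllll) expands symbol-by-symbol to uul uul ll uul uul ll ll ll uul uul ll uul uul ll ll ll ll ll ll ll; joining the 20 pieces gives the next term.

uuluullluuluullllllluuluullluuluulllllllllllllll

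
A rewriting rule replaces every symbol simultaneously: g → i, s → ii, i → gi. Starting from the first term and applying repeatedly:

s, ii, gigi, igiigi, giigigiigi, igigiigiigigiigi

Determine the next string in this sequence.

giigiigigiigigiigiigigiigi

φ(igigiigiigigiigi) expands symbol-by-symbol to gi i gi i gi gi i gi gi i gi i gi gi i gi; joining the 16 pieces gives the next term.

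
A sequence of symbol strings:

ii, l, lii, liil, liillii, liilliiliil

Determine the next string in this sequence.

liilliiliilliillii

This is a Fibonacci-style word recurrence s(k) = s(k−1)·s(k−2): e.g. l·ii = lii.
So term 7 is liilliiliil·liillii.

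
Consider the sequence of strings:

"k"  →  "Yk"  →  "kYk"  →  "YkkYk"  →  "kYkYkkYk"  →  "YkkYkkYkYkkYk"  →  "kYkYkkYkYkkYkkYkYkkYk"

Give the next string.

From term 3 onward, concatenate the second-to-last term with the last: k·Yk = kYk, Yk·kYk = YkkYk, …
The next term joins YkkYkkYkYkkYk and kYkYkkYkYkkYkkYkYkkYk.

YkkYkkYkYkkYkkYkYkkYkYkkYkkYkYkkYk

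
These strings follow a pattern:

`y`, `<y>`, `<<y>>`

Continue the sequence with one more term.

s(k+1) = <·s(k)·>, so each term gains < as a prefix and > as a suffix.
Applying this once more to <<y>>:

<<<y>>>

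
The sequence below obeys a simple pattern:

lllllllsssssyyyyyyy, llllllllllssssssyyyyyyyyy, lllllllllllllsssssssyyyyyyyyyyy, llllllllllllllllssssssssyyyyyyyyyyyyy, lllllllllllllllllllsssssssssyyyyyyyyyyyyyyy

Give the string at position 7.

Term n consists of 3n+1 l's, followed by n+3 s's, followed by 2n+3 y's, where the shown terms are n = 2, 3, 4, 5, 6.
Setting n = 8 gives 25, 11, 19 characters in each block.

lllllllllllllllllllllllllsssssssssssyyyyyyyyyyyyyyyyyyy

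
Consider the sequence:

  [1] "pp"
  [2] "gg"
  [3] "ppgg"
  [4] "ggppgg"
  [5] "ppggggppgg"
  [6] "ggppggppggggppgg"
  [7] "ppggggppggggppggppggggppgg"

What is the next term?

ggppggppggggppggppggggppggggppggppggggppgg

From term 3 onward, concatenate the second-to-last term with the last: pp·gg = ppgg, gg·ppgg = ggppgg, …
Continuing: ggppggppggggppgg · ppggggppggggppggppggggppgg gives term 8.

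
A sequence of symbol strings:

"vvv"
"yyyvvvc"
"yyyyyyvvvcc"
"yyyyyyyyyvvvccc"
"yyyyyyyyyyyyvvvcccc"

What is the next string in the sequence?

s(k+1) = yyy·s(k)·c, so each term gains yyy as a prefix and c as a suffix.
So the next term is yyy·yyyyyyyyyyyyvvvcccc·c.

yyyyyyyyyyyyyyyvvvccccc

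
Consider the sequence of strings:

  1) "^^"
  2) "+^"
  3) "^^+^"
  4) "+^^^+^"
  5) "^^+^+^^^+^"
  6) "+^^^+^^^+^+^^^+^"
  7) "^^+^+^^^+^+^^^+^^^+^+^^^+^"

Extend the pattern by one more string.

This is a Fibonacci-style word recurrence s(k) = s(k−2)·s(k−1): e.g. ^^·+^ = ^^+^.
So term 8 is +^^^+^^^+^+^^^+^·^^+^+^^^+^+^^^+^^^+^+^^^+^.

+^^^+^^^+^+^^^+^^^+^+^^^+^+^^^+^^^+^+^^^+^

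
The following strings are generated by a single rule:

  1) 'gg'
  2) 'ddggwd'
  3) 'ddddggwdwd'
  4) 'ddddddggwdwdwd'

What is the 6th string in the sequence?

s(k+1) = dd·s(k)·wd, so each term gains dd as a prefix and wd as a suffix.
From ddddddggwdwdwd, 2 further steps: ddddddggwdwdwd → ddddddddggwdwdwdwd → (answer).

ddddddddddggwdwdwdwdwd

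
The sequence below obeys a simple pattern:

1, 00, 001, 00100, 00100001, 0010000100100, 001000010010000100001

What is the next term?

Each term (from the third on) is the previous term followed by the one before it: term 3 = 00·1 = 001.
So term 8 is 001000010010000100001·0010000100100.

0010000100100001000010010000100100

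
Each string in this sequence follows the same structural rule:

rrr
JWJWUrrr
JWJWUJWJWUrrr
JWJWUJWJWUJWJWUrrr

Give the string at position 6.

JWJWUJWJWUJWJWUJWJWUJWJWUrrr

The strings grow by a fixed prefix JWJWU each time.
From JWJWUJWJWUJWJWUrrr, 2 further steps: JWJWUJWJWUJWJWUrrr → JWJWUJWJWUJWJWUJWJWUrrr → (answer).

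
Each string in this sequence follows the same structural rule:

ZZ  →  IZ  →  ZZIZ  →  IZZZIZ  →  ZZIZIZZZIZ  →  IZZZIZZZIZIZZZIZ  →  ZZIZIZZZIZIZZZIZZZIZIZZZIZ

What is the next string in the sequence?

IZZZIZZZIZIZZZIZZZIZIZZZIZIZZZIZZZIZIZZZIZ

From term 3 onward, concatenate the second-to-last term with the last: ZZ·IZ = ZZIZ, IZ·ZZIZ = IZZZIZ, …
So term 8 is IZZZIZZZIZIZZZIZ·ZZIZIZZZIZIZZZIZZZIZIZZZIZ.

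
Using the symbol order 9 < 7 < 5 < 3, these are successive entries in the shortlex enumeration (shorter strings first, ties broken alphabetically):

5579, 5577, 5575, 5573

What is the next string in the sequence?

Find the rightmost character of 5573 below 3, bump it to the next letter, and reset everything to its right to 9.

5559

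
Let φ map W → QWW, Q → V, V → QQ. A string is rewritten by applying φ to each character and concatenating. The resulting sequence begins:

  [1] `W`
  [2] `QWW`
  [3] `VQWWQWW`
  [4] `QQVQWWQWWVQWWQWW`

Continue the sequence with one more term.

Rewriting the 16 symbols of QQVQWWQWWVQWWQWW one by one yields V V QQ V QWW QWW V QWW QWW QQ V QWW QWW V QWW QWW; concatenated:

VVQQVQWWQWWVQWWQWWQQVQWWQWWVQWWQWW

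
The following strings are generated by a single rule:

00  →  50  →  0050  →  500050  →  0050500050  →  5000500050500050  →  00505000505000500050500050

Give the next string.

Each term (from the third on) is the two preceding terms concatenated in order: term 3 = 00·50 = 0050.
The next term joins 5000500050500050 and 00505000505000500050500050.

500050005050005000505000505000500050500050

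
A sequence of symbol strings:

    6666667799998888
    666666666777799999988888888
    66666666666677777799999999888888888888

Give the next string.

6666666666666667777777799999999998888888888888888

Each string has the form 6^{3n+3} 7^{2n} 9^{2n+2} 8^{4n} (n = 1, 2, …).
Setting n = 4 gives 15, 8, 10, 16 characters in each block.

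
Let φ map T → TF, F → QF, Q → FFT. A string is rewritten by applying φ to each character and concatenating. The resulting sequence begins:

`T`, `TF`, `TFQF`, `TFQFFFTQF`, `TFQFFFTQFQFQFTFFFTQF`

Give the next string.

TFQFFFTQFQFQFTFFFTQFFFTQFFFTQFTFQFQFQFTFFFTQF

φ(TFQFFFTQFQFQFTFFFTQF) expands symbol-by-symbol to TF QF FFT QF QF QF TF FFT QF FFT QF FFT QF TF QF QF QF TF FFT QF; joining the 20 pieces gives the next term.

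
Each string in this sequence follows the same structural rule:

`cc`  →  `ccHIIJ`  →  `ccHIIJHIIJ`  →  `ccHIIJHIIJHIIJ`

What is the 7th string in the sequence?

The strings grow by a fixed suffix HIIJ each time.
From ccHIIJHIIJHIIJ, 3 further steps: ccHIIJHIIJHIIJ → ccHIIJHIIJHIIJHIIJ → ccHIIJHIIJHIIJHIIJHIIJ → (answer).

ccHIIJHIIJHIIJHIIJHIIJHIIJ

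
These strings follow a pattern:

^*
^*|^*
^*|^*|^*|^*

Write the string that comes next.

Every step duplicates the string with '|' between the halves.
One more doubling of ^*|^*|^*|^* gives the answer.

^*|^*|^*|^*|^*|^*|^*|^*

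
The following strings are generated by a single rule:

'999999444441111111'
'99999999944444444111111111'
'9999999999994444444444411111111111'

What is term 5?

Each string has the form 9^{3n} 4^{3n-1} 1^{2n+3}, where the shown terms are n = 2, 3, 4.
Setting n = 6 gives 18, 17, 15 characters in each block.

99999999999999999944444444444444444111111111111111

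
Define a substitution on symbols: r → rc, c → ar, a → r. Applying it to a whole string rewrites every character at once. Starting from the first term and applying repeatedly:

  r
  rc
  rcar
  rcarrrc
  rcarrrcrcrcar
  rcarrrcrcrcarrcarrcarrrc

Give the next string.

φ(rcarrrcrcrcarrcarrcarrrc) expands symbol-by-symbol to rc ar r rc rc rc ar rc ar rc ar r rc rc ar r rc rc ar r rc rc rc ar; joining the 24 pieces gives the next term.

rcarrrcrcrcarrcarrcarrrcrcarrrcrcarrrcrcrcar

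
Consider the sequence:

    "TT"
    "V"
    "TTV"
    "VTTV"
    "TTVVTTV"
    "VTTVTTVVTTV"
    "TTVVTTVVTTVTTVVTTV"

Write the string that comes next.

This is a Fibonacci-style word recurrence s(k) = s(k−2)·s(k−1): e.g. TT·V = TTV.
Continuing: VTTVTTVVTTV · TTVVTTVVTTVTTVVTTV gives term 8.

VTTVTTVVTTVTTVVTTVVTTVTTVVTTV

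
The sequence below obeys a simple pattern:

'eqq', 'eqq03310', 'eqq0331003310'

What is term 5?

Every step adds 03310 to the end: s(k+1) = s(k)·03310.
From eqq0331003310, 2 further steps: eqq0331003310 → eqq033100331003310 → (answer).

eqq03310033100331003310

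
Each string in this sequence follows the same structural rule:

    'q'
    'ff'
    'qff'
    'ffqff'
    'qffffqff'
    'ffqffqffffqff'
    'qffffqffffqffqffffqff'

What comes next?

This is a Fibonacci-style word recurrence s(k) = s(k−2)·s(k−1): e.g. q·ff = qff.
So term 8 is ffqffqffffqff·qffffqffffqffqffffqff.

ffqffqffffqffqffffqffffqffqffffqff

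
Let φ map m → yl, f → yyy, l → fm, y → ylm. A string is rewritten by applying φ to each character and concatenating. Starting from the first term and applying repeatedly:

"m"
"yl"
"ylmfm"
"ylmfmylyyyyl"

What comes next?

ylmfmylyyyylylmfmylmylmylmylmfm

Apply φ to ylmfmylyyyyl symbol by symbol: y→ylm, l→fm, m→yl, f→yyy, m→yl, y→ylm, l→fm, y→ylm, y→ylm, y→ylm, y→ylm, l→fm; joined: ylm fm yl yyy yl ylm fm ylm ylm ylm ylm fm.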